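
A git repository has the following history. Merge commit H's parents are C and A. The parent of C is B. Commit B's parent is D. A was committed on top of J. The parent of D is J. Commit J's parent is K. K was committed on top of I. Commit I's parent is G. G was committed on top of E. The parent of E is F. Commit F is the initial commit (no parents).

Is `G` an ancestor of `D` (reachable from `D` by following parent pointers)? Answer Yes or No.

Ancestors of D (commits reachable by following parents): {D, E, F, G, I, J, K}.
G is in that set, so it is an ancestor of D.

Yes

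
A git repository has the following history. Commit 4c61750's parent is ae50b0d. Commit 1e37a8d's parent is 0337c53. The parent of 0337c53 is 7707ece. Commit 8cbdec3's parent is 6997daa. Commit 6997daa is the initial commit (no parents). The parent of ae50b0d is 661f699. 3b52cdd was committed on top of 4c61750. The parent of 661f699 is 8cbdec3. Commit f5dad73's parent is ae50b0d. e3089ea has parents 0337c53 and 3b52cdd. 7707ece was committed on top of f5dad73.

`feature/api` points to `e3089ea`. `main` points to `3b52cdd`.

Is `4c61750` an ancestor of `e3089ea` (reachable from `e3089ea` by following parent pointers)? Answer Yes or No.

Ancestors of e3089ea (commits reachable by following parents): {0337c53, 3b52cdd, 4c61750, 661f699, 6997daa, 7707ece, 8cbdec3, ae50b0d, e3089ea, f5dad73}.
4c61750 is in that set, so it is an ancestor of e3089ea.

Yes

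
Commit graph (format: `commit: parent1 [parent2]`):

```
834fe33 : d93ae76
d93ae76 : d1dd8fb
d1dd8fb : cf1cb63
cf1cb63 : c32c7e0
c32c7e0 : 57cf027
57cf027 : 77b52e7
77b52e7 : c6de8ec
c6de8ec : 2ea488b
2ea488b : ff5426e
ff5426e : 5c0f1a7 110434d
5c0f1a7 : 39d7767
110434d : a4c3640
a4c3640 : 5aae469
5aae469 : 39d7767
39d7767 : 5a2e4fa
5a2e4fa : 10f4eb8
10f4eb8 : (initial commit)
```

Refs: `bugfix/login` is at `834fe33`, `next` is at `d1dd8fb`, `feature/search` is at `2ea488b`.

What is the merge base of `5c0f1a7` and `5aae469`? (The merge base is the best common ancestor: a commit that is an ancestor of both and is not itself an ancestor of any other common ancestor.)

39d7767

Ancestors of 5c0f1a7: {10f4eb8, 39d7767, 5a2e4fa, 5c0f1a7}.
Ancestors of 5aae469: {10f4eb8, 39d7767, 5a2e4fa, 5aae469}.
Common ancestors: {10f4eb8, 39d7767, 5a2e4fa}.
Among these, 39d7767 is not an ancestor of any other common ancestor — it is the merge base.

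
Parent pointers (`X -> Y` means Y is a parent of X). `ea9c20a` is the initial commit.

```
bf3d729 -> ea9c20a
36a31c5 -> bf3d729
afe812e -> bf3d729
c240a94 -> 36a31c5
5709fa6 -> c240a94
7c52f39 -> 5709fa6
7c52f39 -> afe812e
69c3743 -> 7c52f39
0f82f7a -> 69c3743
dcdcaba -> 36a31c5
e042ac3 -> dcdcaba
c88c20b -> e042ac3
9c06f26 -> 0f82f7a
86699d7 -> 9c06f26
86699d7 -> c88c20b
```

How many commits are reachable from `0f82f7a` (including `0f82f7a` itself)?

Walking parent pointers from 0f82f7a: reachable set = {0f82f7a, 36a31c5, 5709fa6, 69c3743, 7c52f39, afe812e, bf3d729, c240a94, ea9c20a}.
That is 9 commits.

9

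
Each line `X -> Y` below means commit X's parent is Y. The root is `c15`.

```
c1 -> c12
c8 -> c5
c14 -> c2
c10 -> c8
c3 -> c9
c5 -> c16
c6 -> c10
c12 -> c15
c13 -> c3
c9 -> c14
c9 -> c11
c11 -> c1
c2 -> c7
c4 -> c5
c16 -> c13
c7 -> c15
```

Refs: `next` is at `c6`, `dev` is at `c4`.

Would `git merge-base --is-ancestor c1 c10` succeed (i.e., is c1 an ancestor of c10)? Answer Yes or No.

Yes

Ancestors of c10 (commits reachable by following parents): {c1, c10, c11, c12, c13, c14, c15, c16, c2, c3, c5, c7, c8, c9}.
c1 is in that set, so it is an ancestor of c10.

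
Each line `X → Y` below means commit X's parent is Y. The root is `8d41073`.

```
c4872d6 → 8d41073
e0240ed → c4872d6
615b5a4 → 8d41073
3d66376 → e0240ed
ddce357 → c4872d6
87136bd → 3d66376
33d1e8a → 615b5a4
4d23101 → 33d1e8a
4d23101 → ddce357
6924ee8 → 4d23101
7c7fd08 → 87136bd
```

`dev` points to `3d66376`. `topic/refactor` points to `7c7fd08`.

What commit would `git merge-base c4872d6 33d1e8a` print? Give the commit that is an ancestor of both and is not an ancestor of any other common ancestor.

Ancestors of c4872d6: {8d41073, c4872d6}.
Ancestors of 33d1e8a: {33d1e8a, 615b5a4, 8d41073}.
Common ancestors: {8d41073}.
The only common ancestor is 8d41073, so it is the merge base.

8d41073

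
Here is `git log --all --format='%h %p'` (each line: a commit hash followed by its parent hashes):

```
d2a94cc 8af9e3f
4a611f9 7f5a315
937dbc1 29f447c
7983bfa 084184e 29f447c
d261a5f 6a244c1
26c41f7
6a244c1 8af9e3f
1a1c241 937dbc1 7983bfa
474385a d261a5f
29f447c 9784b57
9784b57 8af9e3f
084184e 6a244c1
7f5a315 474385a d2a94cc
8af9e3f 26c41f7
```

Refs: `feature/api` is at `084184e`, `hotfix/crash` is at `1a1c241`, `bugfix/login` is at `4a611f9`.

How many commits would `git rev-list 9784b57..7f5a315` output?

Reachable from 7f5a315: {26c41f7, 474385a, 6a244c1, 7f5a315, 8af9e3f, d261a5f, d2a94cc}.
Reachable from 9784b57: {26c41f7, 8af9e3f, 9784b57}.
In 7f5a315's history but not 9784b57's: {474385a, 6a244c1, 7f5a315, d261a5f, d2a94cc} — 5 commits.

5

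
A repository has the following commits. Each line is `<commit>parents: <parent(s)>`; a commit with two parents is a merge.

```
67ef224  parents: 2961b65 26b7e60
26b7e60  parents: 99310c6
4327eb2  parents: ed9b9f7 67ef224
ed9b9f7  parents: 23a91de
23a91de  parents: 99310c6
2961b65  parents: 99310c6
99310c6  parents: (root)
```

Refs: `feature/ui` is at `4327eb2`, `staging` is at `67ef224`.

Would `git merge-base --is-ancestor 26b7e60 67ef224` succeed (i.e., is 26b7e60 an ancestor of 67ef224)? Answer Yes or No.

Yes

Ancestors of 67ef224 (commits reachable by following parents): {26b7e60, 2961b65, 67ef224, 99310c6}.
26b7e60 is in that set, so it is an ancestor of 67ef224.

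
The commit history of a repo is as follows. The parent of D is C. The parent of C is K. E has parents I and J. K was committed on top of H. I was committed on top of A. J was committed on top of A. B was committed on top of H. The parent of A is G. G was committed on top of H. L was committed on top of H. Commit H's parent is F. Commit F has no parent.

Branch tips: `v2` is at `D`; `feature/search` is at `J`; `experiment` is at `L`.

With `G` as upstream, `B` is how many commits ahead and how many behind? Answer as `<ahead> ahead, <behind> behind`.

1 ahead, 1 behind

Reachable from B: {B, F, H}.
Reachable from G: {F, G, H}.
Only in B's history (ahead): {B} — 1.
Only in G's history (behind): {G} — 1.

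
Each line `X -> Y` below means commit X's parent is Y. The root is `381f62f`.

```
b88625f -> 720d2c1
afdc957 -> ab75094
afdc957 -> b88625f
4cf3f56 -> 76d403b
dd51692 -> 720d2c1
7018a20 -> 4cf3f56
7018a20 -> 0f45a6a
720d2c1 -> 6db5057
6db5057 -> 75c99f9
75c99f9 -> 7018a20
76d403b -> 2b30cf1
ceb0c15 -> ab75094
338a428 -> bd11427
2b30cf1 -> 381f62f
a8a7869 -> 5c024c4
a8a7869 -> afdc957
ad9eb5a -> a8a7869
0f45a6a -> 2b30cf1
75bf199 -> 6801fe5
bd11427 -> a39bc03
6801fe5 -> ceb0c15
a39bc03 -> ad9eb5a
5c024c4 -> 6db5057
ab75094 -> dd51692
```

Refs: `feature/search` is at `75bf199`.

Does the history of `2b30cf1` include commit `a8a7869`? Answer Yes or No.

No

Ancestors of 2b30cf1: {2b30cf1, 381f62f}.
a8a7869 is not in that set, so it is not an ancestor of 2b30cf1.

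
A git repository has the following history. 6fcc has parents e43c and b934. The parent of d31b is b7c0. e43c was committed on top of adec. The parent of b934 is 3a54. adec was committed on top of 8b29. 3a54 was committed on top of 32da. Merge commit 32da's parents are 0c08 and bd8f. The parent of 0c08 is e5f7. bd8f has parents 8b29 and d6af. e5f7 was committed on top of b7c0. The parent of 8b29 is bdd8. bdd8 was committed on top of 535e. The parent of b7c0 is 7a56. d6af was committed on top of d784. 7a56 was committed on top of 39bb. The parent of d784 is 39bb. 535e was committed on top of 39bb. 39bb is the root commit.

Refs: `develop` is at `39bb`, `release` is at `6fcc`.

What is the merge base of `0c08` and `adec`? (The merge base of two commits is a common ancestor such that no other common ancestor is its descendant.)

39bb

Ancestors of 0c08: {0c08, 39bb, 7a56, b7c0, e5f7}.
Ancestors of adec: {39bb, 535e, 8b29, adec, bdd8}.
Common ancestors: {39bb}.
The only common ancestor is 39bb, so it is the merge base.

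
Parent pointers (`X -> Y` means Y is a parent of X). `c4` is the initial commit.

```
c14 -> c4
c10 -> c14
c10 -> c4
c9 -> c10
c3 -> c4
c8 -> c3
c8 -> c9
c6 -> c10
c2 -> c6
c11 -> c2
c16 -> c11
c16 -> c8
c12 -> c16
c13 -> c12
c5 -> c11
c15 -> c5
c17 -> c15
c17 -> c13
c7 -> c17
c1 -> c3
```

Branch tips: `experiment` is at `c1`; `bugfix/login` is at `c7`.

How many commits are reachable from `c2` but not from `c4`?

Reachable from c2: {c10, c14, c2, c4, c6}.
Reachable from c4: {c4}.
In c2's history but not c4's: {c10, c14, c2, c6} — 4 commits.

4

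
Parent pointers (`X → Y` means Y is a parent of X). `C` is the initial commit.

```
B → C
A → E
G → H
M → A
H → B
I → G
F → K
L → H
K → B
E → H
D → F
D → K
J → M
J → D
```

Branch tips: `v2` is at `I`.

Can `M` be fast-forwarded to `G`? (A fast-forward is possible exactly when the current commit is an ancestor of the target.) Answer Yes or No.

A fast-forward from M to G is possible iff M is an ancestor of G.
Ancestors of G: {B, C, G, H}.
M is not among them, so fast-forward is not possible.

No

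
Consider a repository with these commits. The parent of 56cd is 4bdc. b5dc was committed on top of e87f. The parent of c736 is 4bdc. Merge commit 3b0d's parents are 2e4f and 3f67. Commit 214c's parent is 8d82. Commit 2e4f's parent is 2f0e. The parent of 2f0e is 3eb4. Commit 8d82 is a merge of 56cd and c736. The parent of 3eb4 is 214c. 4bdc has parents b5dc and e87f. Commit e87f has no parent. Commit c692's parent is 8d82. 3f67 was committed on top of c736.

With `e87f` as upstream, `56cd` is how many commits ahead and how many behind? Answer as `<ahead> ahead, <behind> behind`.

Reachable from 56cd: {4bdc, 56cd, b5dc, e87f}.
Reachable from e87f: {e87f}.
Only in 56cd's history (ahead): {4bdc, 56cd, b5dc} — 3.
Only in e87f's history (behind): {} — 0.

3 ahead, 0 behind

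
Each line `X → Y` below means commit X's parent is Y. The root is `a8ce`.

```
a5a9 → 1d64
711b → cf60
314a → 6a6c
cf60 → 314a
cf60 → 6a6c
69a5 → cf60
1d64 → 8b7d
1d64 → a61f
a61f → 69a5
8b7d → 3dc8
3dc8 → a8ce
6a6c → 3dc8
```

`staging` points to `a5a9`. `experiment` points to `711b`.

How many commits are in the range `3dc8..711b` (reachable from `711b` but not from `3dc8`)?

4

Reachable from 711b: {314a, 3dc8, 6a6c, 711b, a8ce, cf60}.
Reachable from 3dc8: {3dc8, a8ce}.
In 711b's history but not 3dc8's: {314a, 6a6c, 711b, cf60} — 4 commits.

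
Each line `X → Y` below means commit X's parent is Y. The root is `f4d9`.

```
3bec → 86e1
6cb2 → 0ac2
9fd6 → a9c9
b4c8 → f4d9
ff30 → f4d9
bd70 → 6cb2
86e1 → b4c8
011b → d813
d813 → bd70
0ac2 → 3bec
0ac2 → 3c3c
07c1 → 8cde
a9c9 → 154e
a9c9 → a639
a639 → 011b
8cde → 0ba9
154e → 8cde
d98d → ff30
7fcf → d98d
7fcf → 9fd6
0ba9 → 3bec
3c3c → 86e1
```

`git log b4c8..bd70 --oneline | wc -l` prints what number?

6

Reachable from bd70: {0ac2, 3bec, 3c3c, 6cb2, 86e1, b4c8, bd70, f4d9}.
Reachable from b4c8: {b4c8, f4d9}.
In bd70's history but not b4c8's: {0ac2, 3bec, 3c3c, 6cb2, 86e1, bd70} — 6 commits.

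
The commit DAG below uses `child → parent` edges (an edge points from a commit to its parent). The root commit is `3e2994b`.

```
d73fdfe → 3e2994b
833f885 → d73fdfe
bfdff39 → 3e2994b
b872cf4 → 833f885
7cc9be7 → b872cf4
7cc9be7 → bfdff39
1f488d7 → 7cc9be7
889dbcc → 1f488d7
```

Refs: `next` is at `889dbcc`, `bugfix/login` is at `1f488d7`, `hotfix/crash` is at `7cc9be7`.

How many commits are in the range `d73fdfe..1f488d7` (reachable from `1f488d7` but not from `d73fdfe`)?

Reachable from 1f488d7: {1f488d7, 3e2994b, 7cc9be7, 833f885, b872cf4, bfdff39, d73fdfe}.
Reachable from d73fdfe: {3e2994b, d73fdfe}.
In 1f488d7's history but not d73fdfe's: {1f488d7, 7cc9be7, 833f885, b872cf4, bfdff39} — 5 commits.

5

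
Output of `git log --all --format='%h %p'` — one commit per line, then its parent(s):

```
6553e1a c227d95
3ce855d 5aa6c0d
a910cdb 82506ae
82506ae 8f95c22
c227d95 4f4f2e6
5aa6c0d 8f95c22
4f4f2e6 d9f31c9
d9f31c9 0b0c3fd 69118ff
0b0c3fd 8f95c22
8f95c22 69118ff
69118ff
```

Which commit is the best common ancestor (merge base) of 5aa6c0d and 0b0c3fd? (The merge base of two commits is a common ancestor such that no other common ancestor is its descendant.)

8f95c22

Ancestors of 5aa6c0d: {5aa6c0d, 69118ff, 8f95c22}.
Ancestors of 0b0c3fd: {0b0c3fd, 69118ff, 8f95c22}.
Common ancestors: {69118ff, 8f95c22}.
Among these, 8f95c22 is not an ancestor of any other common ancestor — it is the merge base.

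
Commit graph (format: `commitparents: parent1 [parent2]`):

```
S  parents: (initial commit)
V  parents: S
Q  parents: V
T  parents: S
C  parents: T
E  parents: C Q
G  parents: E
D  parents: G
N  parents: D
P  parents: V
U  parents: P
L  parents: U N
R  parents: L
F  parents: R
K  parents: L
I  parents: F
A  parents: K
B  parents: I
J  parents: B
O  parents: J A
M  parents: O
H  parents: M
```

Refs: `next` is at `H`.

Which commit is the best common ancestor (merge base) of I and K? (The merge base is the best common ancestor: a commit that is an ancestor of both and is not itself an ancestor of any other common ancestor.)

L

Ancestors of I: {C, D, E, F, G, I, L, N, P, Q, R, S, T, U, V}.
Ancestors of K: {C, D, E, G, K, L, N, P, Q, S, T, U, V}.
Common ancestors: {C, D, E, G, L, N, P, Q, S, T, U, V}.
Among these, L is not an ancestor of any other common ancestor — it is the merge base.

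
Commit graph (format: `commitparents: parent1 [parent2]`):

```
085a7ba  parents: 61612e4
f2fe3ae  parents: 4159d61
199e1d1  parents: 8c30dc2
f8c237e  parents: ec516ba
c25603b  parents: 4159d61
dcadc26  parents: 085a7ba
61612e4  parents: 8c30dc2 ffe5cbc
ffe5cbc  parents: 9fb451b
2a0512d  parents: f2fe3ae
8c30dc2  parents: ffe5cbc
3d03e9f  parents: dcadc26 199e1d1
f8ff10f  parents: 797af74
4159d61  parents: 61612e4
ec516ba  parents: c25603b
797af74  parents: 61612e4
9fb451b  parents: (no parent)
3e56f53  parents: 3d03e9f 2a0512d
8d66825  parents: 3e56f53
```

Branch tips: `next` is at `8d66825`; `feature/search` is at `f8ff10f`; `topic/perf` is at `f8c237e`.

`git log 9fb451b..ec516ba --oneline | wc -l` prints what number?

6

Reachable from ec516ba: {4159d61, 61612e4, 8c30dc2, 9fb451b, c25603b, ec516ba, ffe5cbc}.
Reachable from 9fb451b: {9fb451b}.
In ec516ba's history but not 9fb451b's: {4159d61, 61612e4, 8c30dc2, c25603b, ec516ba, ffe5cbc} — 6 commits.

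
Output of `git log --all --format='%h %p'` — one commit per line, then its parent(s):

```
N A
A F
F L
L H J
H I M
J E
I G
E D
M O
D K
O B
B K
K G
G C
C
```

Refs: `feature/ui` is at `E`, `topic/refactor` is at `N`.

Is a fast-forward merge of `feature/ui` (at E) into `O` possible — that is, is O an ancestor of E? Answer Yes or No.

A fast-forward from O to E is possible iff O is an ancestor of E.
Ancestors of E: {C, D, E, G, K}.
O is not among them, so fast-forward is not possible.

No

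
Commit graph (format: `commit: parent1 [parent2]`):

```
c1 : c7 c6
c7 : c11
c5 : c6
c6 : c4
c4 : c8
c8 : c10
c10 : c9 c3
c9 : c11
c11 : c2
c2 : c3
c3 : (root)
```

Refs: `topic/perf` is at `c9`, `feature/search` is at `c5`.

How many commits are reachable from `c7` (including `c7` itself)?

4

Walking parent pointers from c7: reachable set = {c11, c2, c3, c7}.
That is 4 commits.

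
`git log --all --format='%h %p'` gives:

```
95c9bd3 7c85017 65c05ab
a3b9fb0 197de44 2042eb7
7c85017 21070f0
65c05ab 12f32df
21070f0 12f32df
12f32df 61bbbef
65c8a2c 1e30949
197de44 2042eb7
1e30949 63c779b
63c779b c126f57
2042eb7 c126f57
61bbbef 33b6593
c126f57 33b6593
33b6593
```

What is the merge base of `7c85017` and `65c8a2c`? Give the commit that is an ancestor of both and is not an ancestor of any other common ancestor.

Ancestors of 7c85017: {12f32df, 21070f0, 33b6593, 61bbbef, 7c85017}.
Ancestors of 65c8a2c: {1e30949, 33b6593, 63c779b, 65c8a2c, c126f57}.
Common ancestors: {33b6593}.
The only common ancestor is 33b6593, so it is the merge base.

33b6593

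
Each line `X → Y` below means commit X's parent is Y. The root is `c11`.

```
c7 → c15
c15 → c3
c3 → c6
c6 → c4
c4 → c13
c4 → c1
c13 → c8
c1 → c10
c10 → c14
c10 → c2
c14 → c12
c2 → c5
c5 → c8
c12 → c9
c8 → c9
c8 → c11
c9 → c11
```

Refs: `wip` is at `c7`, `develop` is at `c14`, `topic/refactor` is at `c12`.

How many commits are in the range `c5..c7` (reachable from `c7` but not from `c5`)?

Reachable from c7: {c1, c10, c11, c12, c13, c14, c15, c2, c3, c4, c5, c6, c7, c8, c9}.
Reachable from c5: {c11, c5, c8, c9}.
In c7's history but not c5's: {c1, c10, c12, c13, c14, c15, c2, c3, c4, c6, c7} — 11 commits.

11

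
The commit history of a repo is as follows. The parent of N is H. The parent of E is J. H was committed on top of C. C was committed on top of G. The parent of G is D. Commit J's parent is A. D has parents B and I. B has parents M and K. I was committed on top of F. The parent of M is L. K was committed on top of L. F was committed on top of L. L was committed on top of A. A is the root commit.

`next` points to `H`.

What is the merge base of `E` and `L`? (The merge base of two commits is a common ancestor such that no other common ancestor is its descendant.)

A

Ancestors of E: {A, E, J}.
Ancestors of L: {A, L}.
Common ancestors: {A}.
The only common ancestor is A, so it is the merge base.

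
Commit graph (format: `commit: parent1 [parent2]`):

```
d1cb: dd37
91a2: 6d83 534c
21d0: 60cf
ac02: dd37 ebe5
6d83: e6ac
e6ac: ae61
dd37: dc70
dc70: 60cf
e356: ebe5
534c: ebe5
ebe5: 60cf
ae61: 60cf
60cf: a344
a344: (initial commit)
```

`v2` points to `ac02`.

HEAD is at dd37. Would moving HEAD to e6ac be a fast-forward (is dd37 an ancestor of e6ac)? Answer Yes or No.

A fast-forward from dd37 to e6ac is possible iff dd37 is an ancestor of e6ac.
Ancestors of e6ac: {60cf, a344, ae61, e6ac}.
dd37 is not among them, so fast-forward is not possible.

No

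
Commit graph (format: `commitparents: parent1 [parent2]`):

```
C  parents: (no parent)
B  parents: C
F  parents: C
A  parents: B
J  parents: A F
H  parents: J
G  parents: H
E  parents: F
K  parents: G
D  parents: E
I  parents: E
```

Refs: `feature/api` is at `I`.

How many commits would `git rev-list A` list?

3

Walking parent pointers from A: reachable set = {A, B, C}.
That is 3 commits.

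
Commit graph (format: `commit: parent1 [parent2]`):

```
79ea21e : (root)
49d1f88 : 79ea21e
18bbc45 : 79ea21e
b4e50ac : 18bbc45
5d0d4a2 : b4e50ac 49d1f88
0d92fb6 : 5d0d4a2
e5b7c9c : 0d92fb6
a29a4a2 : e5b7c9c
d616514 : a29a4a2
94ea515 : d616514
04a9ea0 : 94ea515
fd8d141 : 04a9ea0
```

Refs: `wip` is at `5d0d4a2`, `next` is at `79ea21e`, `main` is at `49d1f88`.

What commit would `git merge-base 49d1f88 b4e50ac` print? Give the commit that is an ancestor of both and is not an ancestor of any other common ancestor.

Ancestors of 49d1f88: {49d1f88, 79ea21e}.
Ancestors of b4e50ac: {18bbc45, 79ea21e, b4e50ac}.
Common ancestors: {79ea21e}.
The only common ancestor is 79ea21e, so it is the merge base.

79ea21e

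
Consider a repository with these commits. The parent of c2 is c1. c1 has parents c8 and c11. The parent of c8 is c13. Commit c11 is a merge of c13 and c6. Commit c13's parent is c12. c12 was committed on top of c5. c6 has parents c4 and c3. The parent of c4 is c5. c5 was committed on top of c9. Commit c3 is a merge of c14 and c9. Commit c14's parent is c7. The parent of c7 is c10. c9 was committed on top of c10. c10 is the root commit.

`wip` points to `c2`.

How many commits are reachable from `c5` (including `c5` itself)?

Walking parent pointers from c5: reachable set = {c10, c5, c9}.
That is 3 commits.

3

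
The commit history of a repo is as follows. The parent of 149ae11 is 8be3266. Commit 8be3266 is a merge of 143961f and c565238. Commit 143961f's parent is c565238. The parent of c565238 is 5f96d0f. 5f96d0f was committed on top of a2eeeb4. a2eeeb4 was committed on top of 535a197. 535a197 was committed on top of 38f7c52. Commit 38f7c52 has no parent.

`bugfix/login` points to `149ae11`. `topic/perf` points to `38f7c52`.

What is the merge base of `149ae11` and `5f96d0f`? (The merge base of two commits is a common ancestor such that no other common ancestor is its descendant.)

Ancestors of 149ae11: {143961f, 149ae11, 38f7c52, 535a197, 5f96d0f, 8be3266, a2eeeb4, c565238}.
Ancestors of 5f96d0f: {38f7c52, 535a197, 5f96d0f, a2eeeb4}.
Common ancestors: {38f7c52, 535a197, 5f96d0f, a2eeeb4}.
Among these, 5f96d0f is not an ancestor of any other common ancestor — it is the merge base.

5f96d0f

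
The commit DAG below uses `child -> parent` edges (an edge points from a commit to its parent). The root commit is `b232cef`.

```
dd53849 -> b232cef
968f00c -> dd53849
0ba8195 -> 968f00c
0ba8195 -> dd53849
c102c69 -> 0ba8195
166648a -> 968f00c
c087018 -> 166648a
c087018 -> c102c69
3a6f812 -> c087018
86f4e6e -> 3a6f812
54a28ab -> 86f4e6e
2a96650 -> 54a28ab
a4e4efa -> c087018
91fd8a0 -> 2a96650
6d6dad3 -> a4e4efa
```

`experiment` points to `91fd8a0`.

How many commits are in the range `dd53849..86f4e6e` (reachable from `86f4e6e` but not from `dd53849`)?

Reachable from 86f4e6e: {0ba8195, 166648a, 3a6f812, 86f4e6e, 968f00c, b232cef, c087018, c102c69, dd53849}.
Reachable from dd53849: {b232cef, dd53849}.
In 86f4e6e's history but not dd53849's: {0ba8195, 166648a, 3a6f812, 86f4e6e, 968f00c, c087018, c102c69} — 7 commits.

7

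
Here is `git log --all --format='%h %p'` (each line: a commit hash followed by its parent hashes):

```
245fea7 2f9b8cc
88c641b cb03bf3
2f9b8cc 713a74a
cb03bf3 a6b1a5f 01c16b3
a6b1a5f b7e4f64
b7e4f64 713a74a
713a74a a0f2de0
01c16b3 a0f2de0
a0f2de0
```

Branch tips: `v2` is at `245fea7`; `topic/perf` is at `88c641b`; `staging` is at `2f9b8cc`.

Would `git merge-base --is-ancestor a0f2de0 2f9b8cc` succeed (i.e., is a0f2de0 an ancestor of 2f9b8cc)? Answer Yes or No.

Ancestors of 2f9b8cc (commits reachable by following parents): {2f9b8cc, 713a74a, a0f2de0}.
a0f2de0 is in that set, so it is an ancestor of 2f9b8cc.

Yes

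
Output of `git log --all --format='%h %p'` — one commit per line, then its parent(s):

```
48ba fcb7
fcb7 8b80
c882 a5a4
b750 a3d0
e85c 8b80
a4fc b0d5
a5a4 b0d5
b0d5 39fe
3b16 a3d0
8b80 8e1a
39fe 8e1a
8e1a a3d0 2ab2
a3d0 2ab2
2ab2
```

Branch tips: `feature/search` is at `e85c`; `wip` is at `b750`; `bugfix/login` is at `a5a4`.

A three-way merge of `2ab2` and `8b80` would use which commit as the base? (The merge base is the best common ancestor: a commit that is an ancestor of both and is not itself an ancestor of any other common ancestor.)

2ab2

Ancestors of 2ab2: {2ab2}.
Ancestors of 8b80: {2ab2, 8b80, 8e1a, a3d0}.
Common ancestors: {2ab2}.
The only common ancestor is 2ab2, so it is the merge base.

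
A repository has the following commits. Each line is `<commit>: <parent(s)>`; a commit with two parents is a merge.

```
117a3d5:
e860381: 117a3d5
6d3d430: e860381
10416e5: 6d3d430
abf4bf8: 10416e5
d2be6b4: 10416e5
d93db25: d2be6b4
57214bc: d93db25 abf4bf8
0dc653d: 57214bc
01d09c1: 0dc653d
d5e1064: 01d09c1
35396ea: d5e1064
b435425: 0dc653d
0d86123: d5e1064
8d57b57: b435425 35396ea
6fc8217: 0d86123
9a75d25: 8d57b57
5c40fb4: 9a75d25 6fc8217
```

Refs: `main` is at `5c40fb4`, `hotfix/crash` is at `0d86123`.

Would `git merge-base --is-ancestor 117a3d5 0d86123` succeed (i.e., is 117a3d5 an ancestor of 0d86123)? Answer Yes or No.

Ancestors of 0d86123 (commits reachable by following parents): {01d09c1, 0d86123, 0dc653d, 10416e5, 117a3d5, 57214bc, 6d3d430, abf4bf8, d2be6b4, d5e1064, d93db25, e860381}.
117a3d5 is in that set, so it is an ancestor of 0d86123.

Yes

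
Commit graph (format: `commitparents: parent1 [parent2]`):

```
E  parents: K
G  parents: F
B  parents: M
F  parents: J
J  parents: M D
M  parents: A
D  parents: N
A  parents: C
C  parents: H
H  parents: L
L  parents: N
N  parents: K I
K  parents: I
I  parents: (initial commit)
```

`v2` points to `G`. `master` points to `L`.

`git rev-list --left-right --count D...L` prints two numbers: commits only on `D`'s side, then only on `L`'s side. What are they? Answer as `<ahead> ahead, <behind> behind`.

Reachable from D: {D, I, K, N}.
Reachable from L: {I, K, L, N}.
Only in D's history (ahead): {D} — 1.
Only in L's history (behind): {L} — 1.

1 ahead, 1 behind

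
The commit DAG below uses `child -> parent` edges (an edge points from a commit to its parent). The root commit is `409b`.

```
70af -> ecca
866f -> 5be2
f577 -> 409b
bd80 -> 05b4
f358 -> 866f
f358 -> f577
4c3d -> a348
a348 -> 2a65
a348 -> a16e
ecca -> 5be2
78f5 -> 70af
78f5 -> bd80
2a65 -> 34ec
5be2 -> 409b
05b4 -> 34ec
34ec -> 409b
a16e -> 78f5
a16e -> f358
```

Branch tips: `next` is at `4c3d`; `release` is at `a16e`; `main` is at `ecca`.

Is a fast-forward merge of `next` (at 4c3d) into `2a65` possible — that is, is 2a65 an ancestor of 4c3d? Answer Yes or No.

A fast-forward from 2a65 to 4c3d is possible iff 2a65 is an ancestor of 4c3d.
Ancestors of 4c3d: {05b4, 2a65, 34ec, 409b, 4c3d, 5be2, 70af, 78f5, 866f, a16e, a348, bd80, ecca, f358, f577}.
2a65 is among them, so fast-forward is possible.

Yes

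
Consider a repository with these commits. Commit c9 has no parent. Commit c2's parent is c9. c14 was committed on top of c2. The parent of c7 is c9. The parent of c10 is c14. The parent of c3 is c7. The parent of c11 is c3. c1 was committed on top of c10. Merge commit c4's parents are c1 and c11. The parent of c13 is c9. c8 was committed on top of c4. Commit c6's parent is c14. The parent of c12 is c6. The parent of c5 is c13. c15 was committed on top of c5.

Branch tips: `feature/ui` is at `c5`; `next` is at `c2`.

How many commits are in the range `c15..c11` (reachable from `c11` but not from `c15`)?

Reachable from c11: {c11, c3, c7, c9}.
Reachable from c15: {c13, c15, c5, c9}.
In c11's history but not c15's: {c11, c3, c7} — 3 commits.

3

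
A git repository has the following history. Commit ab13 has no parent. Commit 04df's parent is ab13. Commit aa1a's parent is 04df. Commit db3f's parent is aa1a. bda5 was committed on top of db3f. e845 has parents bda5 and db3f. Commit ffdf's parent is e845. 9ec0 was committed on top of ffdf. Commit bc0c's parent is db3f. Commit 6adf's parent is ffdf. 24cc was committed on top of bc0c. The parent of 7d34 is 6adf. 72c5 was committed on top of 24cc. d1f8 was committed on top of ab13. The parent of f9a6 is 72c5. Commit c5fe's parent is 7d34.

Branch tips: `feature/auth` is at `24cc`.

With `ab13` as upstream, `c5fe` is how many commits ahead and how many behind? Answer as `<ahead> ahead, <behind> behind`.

Reachable from c5fe: {04df, 6adf, 7d34, aa1a, ab13, bda5, c5fe, db3f, e845, ffdf}.
Reachable from ab13: {ab13}.
Only in c5fe's history (ahead): {04df, 6adf, 7d34, aa1a, bda5, c5fe, db3f, e845, ffdf} — 9.
Only in ab13's history (behind): {} — 0.

9 ahead, 0 behind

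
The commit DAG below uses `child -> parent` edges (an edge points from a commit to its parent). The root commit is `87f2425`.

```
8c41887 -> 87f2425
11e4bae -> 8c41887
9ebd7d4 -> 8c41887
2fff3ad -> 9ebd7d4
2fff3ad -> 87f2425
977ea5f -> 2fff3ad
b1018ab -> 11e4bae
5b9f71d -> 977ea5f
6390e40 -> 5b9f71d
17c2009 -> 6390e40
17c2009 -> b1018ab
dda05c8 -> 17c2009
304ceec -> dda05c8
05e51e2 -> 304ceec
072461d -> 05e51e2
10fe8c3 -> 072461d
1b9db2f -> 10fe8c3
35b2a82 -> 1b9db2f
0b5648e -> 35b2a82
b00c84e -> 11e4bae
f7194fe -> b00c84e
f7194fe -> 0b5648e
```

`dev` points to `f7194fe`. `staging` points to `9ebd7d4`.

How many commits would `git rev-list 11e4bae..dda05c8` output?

8

Reachable from dda05c8: {11e4bae, 17c2009, 2fff3ad, 5b9f71d, 6390e40, 87f2425, 8c41887, 977ea5f, 9ebd7d4, b1018ab, dda05c8}.
Reachable from 11e4bae: {11e4bae, 87f2425, 8c41887}.
In dda05c8's history but not 11e4bae's: {17c2009, 2fff3ad, 5b9f71d, 6390e40, 977ea5f, 9ebd7d4, b1018ab, dda05c8} — 8 commits.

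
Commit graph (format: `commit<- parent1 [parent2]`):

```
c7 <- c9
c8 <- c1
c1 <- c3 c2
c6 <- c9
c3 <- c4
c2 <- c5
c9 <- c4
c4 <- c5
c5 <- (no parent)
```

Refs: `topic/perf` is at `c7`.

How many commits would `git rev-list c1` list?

Walking parent pointers from c1: reachable set = {c1, c2, c3, c4, c5}.
That is 5 commits.

5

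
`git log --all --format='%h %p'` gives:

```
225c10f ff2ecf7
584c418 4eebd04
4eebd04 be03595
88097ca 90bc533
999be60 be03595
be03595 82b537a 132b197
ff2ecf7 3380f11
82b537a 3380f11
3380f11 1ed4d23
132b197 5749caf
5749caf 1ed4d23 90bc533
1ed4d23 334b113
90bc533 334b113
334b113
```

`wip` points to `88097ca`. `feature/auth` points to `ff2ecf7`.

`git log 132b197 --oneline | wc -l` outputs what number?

Walking parent pointers from 132b197: reachable set = {132b197, 1ed4d23, 334b113, 5749caf, 90bc533}.
That is 5 commits.

5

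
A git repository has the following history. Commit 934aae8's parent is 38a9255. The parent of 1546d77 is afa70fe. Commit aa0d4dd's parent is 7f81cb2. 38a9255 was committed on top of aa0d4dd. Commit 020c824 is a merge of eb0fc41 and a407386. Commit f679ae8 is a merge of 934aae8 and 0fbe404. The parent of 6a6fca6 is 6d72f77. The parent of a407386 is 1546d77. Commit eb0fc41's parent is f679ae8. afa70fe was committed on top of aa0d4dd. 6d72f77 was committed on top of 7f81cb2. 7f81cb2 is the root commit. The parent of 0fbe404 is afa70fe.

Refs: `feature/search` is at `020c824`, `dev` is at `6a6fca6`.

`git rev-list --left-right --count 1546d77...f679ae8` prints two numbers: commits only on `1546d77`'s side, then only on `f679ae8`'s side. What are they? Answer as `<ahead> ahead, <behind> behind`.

1 ahead, 4 behind

Reachable from 1546d77: {1546d77, 7f81cb2, aa0d4dd, afa70fe}.
Reachable from f679ae8: {0fbe404, 38a9255, 7f81cb2, 934aae8, aa0d4dd, afa70fe, f679ae8}.
Only in 1546d77's history (ahead): {1546d77} — 1.
Only in f679ae8's history (behind): {0fbe404, 38a9255, 934aae8, f679ae8} — 4.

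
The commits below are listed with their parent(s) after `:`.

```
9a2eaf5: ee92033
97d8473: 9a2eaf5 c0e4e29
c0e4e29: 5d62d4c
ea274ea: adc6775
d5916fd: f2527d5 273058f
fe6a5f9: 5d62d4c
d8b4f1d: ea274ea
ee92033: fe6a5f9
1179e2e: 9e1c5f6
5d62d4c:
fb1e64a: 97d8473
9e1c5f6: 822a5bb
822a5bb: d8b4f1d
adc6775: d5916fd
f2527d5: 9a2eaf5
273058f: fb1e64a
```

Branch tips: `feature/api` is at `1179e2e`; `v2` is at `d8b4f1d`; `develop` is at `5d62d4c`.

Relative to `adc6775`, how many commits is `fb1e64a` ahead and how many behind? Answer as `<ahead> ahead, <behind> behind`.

Reachable from fb1e64a: {5d62d4c, 97d8473, 9a2eaf5, c0e4e29, ee92033, fb1e64a, fe6a5f9}.
Reachable from adc6775: {273058f, 5d62d4c, 97d8473, 9a2eaf5, adc6775, c0e4e29, d5916fd, ee92033, f2527d5, fb1e64a, fe6a5f9}.
Only in fb1e64a's history (ahead): {} — 0.
Only in adc6775's history (behind): {273058f, adc6775, d5916fd, f2527d5} — 4.

0 ahead, 4 behind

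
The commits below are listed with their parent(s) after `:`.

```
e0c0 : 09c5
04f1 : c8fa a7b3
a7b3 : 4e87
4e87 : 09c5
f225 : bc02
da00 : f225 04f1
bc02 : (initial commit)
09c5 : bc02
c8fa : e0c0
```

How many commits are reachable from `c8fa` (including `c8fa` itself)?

4

Walking parent pointers from c8fa: reachable set = {09c5, bc02, c8fa, e0c0}.
That is 4 commits.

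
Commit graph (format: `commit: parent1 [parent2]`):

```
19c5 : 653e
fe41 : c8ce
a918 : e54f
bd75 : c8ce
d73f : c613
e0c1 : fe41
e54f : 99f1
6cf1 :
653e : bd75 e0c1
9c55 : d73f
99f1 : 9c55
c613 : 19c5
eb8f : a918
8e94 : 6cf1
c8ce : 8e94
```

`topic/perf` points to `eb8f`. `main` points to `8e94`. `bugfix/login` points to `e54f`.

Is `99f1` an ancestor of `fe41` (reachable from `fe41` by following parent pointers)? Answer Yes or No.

Ancestors of fe41: {6cf1, 8e94, c8ce, fe41}.
99f1 is not in that set, so it is not an ancestor of fe41.

No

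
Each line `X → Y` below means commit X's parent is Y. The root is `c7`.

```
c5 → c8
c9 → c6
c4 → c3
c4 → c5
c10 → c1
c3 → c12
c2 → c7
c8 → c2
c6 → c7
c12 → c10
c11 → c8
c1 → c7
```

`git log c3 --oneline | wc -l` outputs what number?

Walking parent pointers from c3: reachable set = {c1, c10, c12, c3, c7}.
That is 5 commits.

5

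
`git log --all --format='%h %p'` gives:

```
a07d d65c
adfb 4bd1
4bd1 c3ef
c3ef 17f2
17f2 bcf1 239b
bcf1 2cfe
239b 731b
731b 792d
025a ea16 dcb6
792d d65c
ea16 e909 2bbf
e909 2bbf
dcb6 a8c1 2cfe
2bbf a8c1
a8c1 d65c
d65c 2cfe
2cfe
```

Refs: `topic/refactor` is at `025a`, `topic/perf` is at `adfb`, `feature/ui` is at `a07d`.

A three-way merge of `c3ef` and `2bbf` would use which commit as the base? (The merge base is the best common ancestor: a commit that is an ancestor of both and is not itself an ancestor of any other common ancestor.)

Ancestors of c3ef: {17f2, 239b, 2cfe, 731b, 792d, bcf1, c3ef, d65c}.
Ancestors of 2bbf: {2bbf, 2cfe, a8c1, d65c}.
Common ancestors: {2cfe, d65c}.
Among these, d65c is not an ancestor of any other common ancestor — it is the merge base.

d65c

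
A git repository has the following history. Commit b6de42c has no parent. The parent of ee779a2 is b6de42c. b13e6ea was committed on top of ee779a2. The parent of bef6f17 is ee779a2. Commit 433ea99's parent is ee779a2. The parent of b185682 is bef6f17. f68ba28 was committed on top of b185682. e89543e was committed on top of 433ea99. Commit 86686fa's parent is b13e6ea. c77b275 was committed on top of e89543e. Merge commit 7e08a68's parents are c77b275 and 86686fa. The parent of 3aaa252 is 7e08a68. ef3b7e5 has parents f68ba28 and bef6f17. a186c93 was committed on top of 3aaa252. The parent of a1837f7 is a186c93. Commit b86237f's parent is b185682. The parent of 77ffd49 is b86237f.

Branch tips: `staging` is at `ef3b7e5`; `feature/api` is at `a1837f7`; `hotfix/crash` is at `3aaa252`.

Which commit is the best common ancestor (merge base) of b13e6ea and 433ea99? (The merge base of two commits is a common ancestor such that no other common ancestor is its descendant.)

ee779a2

Ancestors of b13e6ea: {b13e6ea, b6de42c, ee779a2}.
Ancestors of 433ea99: {433ea99, b6de42c, ee779a2}.
Common ancestors: {b6de42c, ee779a2}.
Among these, ee779a2 is not an ancestor of any other common ancestor — it is the merge base.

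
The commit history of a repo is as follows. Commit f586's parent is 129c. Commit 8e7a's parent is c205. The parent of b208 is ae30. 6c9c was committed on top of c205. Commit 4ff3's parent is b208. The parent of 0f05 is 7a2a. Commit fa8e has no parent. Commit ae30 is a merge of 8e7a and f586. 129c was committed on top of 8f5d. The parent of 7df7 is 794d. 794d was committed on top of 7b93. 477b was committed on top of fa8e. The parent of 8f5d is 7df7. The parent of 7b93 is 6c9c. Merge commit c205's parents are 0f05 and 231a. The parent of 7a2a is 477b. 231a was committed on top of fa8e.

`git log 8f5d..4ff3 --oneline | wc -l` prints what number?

Reachable from 4ff3: {0f05, 129c, 231a, 477b, 4ff3, 6c9c, 794d, 7a2a, 7b93, 7df7, 8e7a, 8f5d, ae30, b208, c205, f586, fa8e}.
Reachable from 8f5d: {0f05, 231a, 477b, 6c9c, 794d, 7a2a, 7b93, 7df7, 8f5d, c205, fa8e}.
In 4ff3's history but not 8f5d's: {129c, 4ff3, 8e7a, ae30, b208, f586} — 6 commits.

6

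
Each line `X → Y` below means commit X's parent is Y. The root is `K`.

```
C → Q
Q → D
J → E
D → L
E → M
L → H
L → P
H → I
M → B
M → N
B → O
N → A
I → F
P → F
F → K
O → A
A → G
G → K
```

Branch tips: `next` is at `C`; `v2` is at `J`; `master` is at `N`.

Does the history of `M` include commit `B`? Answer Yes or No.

Ancestors of M (commits reachable by following parents): {A, B, G, K, M, N, O}.
B is in that set, so it is an ancestor of M.

Yes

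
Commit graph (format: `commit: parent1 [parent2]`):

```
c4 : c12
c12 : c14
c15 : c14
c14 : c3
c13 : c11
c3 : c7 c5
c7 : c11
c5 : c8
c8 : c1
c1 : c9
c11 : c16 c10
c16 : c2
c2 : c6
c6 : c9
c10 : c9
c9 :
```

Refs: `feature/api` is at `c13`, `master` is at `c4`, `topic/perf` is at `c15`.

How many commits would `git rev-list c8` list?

3

Walking parent pointers from c8: reachable set = {c1, c8, c9}.
That is 3 commits.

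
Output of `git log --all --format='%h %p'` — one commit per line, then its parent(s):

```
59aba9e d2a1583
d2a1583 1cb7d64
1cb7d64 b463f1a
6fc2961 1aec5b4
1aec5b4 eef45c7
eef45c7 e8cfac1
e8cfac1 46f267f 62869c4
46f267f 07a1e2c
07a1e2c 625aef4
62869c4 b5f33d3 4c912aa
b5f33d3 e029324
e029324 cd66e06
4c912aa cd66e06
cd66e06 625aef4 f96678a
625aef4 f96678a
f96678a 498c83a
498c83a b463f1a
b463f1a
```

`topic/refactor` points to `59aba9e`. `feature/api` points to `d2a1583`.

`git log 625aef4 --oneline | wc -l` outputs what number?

4

Walking parent pointers from 625aef4: reachable set = {498c83a, 625aef4, b463f1a, f96678a}.
That is 4 commits.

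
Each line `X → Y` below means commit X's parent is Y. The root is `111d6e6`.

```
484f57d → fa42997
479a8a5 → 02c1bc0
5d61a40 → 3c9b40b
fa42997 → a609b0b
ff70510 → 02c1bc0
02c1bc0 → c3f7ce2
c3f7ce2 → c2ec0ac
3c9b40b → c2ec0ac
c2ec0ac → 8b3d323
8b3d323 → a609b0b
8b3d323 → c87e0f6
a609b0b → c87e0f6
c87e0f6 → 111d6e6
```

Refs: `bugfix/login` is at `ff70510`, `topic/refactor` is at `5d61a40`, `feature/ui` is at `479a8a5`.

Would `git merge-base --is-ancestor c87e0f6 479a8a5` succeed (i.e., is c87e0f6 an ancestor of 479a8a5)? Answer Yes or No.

Ancestors of 479a8a5 (commits reachable by following parents): {02c1bc0, 111d6e6, 479a8a5, 8b3d323, a609b0b, c2ec0ac, c3f7ce2, c87e0f6}.
c87e0f6 is in that set, so it is an ancestor of 479a8a5.

Yes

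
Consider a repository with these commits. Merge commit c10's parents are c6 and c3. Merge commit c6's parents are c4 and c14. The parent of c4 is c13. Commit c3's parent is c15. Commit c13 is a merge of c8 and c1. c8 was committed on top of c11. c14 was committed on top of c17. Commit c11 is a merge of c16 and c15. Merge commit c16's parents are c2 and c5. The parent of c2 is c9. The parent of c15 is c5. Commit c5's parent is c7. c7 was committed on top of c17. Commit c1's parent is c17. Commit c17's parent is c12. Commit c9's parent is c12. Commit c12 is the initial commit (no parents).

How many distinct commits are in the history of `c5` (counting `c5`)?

Walking parent pointers from c5: reachable set = {c12, c17, c5, c7}.
That is 4 commits.

4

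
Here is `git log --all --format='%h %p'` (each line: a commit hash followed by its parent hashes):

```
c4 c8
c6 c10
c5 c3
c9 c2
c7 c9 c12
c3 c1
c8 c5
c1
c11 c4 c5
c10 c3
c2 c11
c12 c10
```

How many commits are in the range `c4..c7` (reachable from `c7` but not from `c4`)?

6

Reachable from c7: {c1, c10, c11, c12, c2, c3, c4, c5, c7, c8, c9}.
Reachable from c4: {c1, c3, c4, c5, c8}.
In c7's history but not c4's: {c10, c11, c12, c2, c7, c9} — 6 commits.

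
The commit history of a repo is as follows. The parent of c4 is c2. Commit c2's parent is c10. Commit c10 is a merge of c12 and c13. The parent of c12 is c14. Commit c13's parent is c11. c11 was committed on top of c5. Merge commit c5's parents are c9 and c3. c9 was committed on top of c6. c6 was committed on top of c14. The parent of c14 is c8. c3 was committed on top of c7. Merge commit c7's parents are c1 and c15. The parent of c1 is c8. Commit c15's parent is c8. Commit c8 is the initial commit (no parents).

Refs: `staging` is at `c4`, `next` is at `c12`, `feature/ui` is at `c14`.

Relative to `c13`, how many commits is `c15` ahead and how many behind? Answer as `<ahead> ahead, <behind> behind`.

0 ahead, 9 behind

Reachable from c15: {c15, c8}.
Reachable from c13: {c1, c11, c13, c14, c15, c3, c5, c6, c7, c8, c9}.
Only in c15's history (ahead): {} — 0.
Only in c13's history (behind): {c1, c11, c13, c14, c3, c5, c6, c7, c9} — 9.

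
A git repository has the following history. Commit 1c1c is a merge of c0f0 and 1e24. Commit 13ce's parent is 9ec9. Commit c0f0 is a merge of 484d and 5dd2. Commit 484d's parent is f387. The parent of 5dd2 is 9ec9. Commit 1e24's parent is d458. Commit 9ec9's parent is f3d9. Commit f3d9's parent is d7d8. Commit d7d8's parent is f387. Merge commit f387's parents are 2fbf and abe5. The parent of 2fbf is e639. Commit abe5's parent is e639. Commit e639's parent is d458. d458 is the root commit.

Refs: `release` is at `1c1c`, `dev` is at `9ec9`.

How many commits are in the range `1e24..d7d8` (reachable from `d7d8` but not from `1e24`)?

Reachable from d7d8: {2fbf, abe5, d458, d7d8, e639, f387}.
Reachable from 1e24: {1e24, d458}.
In d7d8's history but not 1e24's: {2fbf, abe5, d7d8, e639, f387} — 5 commits.

5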